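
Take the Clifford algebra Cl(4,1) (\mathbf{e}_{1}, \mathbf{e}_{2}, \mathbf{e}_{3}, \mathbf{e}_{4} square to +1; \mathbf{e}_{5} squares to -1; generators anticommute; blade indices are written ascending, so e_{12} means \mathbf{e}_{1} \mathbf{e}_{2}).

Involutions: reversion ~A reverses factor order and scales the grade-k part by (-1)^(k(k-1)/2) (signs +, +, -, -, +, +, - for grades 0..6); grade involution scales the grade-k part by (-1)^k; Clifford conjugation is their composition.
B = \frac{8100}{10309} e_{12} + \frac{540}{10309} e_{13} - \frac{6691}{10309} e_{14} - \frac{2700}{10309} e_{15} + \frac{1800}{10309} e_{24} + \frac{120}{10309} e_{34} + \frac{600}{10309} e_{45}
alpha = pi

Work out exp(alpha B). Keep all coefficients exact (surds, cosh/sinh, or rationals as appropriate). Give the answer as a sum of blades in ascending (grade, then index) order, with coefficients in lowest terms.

B^2 term by term: the squares give (\frac{8100}{10309})^2*(e_{12})^2 + (\frac{540}{10309})^2*(e_{13})^2 + (-\frac{6691}{10309})^2*(e_{14})^2 + (-\frac{2700}{10309})^2*(e_{15})^2 + (\frac{1800}{10309})^2*(e_{24})^2 + (\frac{120}{10309})^2*(e_{34})^2 + (\frac{600}{10309})^2*(e_{45})^2 = \frac{65610000}{106275481}*(-1) + \frac{291600}{106275481}*(-1) + \frac{44769481}{106275481}*(-1) + \frac{7290000}{106275481}*(+1) + \frac{3240000}{106275481}*(-1) + \frac{14400}{106275481}*(-1) + \frac{360000}{106275481}*(+1) = -1 (each basis 2-blade squares to minus the product of its generators' squares); cross terms between blades sharing an index anticommute and cancel; the commuting (index-disjoint) pairs give grade-4 terms 2*c*c'*(blade product), which cancel blade by blade — e_{1234}: \frac{1944000}{106275481} - \frac{1944000}{106275481} = 0; e_{1245}: \frac{9720000}{106275481} - \frac{9720000}{106275481} = 0; e_{1345}: \frac{648000}{106275481} - \frac{648000}{106275481} = 0 — confirming B is simple. So B^2 = -1.
B^2 = -1 — a negative square means the series sums to a rotation: l = 1, alpha*l = \pi, so exp(alpha B) = cos(\pi) + (sin(\pi)/1)*B = -1 + (0)*B.
Answer: -1


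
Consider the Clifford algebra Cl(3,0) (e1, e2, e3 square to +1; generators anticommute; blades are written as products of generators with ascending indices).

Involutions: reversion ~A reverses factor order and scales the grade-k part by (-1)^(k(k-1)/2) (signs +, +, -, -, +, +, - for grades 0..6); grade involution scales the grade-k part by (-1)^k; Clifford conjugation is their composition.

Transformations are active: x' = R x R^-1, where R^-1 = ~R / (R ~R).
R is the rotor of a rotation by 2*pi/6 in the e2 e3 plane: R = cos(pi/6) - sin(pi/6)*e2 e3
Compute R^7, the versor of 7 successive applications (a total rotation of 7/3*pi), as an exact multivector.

Rotor phase runs at HALF the rotation angle; powers of one rotor simply add phase, so after 7 steps in e2 e3 the phase is 7*pi/6 = 7*pi/6 and R^7 = cos(7*pi/6) - sin(7*pi/6)*e2 e3.
cos(7*pi/6) = -sqrt(3)/2 and sin(7*pi/6) = -1/2, so R^7 = -sqrt(3)/2 + 1/2*e2 e3. The net rotation is 1/3*pi (after discarding 1 full turn, each of which contributes a factor -1 to the rotor); the rotor keeps the half-angle phase exactly.
Answer: -sqrt(3)/2 + 1/2*e2 e3


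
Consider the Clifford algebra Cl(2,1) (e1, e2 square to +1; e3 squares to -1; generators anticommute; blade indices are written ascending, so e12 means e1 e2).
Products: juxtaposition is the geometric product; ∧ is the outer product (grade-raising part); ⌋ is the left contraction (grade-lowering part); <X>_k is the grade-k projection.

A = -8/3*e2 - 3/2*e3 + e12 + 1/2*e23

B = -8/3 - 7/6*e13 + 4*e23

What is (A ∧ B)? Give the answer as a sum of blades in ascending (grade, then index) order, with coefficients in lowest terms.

step 1: 64/9*e2 + 4*e3 - 8/3*e12 - 4/3*e23 - 28/9*e123
Answer: 64/9*e2 + 4*e3 - 8/3*e12 - 4/3*e23 - 28/9*e123


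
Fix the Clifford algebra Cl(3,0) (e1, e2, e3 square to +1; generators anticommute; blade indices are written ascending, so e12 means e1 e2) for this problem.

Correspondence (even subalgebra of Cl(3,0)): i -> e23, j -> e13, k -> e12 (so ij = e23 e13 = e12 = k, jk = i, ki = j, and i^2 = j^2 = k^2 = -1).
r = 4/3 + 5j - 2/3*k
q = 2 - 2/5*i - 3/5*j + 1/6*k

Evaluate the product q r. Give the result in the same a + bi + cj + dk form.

In blades: q = 2 + 1/6*e12 - 3/5*e13 - 2/5*e23, r = 4/3 - 2/3*e12 + 5*e13.
Distribute q over r term by term (generator squares from the signature, products reordered to ascending indices): (2)*r = 8/3 - 4/3*e12 + 10*e13; (1/6*e12)*r = 1/9 + 2/9*e12 - 5/6*e23; (-3/5*e13)*r = 3 - 4/5*e13 + 2/5*e23; (-2/5*e23)*r = -2*e12 - 4/15*e13 - 8/15*e23.
Sum: 52/9 - 28/9*e12 + 134/15*e13 - 29/30*e23; translating back through the correspondence:
Answer: 52/9 - 29/30*i + 134/15*j - 28/9*k


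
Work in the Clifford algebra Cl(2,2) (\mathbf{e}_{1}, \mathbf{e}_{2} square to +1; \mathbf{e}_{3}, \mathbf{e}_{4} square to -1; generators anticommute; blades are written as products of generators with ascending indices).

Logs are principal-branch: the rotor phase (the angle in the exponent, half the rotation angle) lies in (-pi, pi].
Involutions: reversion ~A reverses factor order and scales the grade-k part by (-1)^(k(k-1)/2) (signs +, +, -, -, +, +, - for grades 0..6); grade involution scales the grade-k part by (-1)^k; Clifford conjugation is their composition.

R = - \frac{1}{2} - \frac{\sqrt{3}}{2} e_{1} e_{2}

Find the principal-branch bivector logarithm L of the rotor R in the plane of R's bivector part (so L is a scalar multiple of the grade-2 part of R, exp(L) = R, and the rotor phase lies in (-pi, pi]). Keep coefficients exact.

The scalar part of R is - \frac{1}{2}, and that scalar determines the rotor phase on the principal branch; recovering the unit plane as bivector-part over sine of the phase gives L = phase * plane.
Concretely: cos(phase) = - \frac{1}{2} gives phase = ±\frac{2 \pi}{3}, and since phase/sin(phase) is even the sign is immaterial: L = (phase/sin(phase)) * <R>_2 = (\frac{4 \sqrt{3} \pi}{9}) * <R>_2.
Answer: - \frac{2 \pi}{3} e_{1} e_{2}


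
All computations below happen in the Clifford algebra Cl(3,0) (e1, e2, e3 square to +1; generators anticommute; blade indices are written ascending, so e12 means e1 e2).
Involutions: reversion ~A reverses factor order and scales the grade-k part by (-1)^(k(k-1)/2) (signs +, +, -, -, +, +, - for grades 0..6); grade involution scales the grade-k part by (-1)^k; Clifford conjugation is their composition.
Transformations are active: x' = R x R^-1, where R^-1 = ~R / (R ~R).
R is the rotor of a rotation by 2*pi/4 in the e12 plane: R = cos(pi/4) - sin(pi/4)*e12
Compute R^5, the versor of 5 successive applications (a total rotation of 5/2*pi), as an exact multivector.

The rotor phase is half the rotation angle and phases add under composition, so 5 steps in the e12 plane accumulate phase 5*(pi/4) = 5*pi/4: R^5 = cos(5*pi/4) - sin(5*pi/4)*e12.
cos(5*pi/4) = -sqrt(2)/2 and sin(5*pi/4) = -sqrt(2)/2, so R^5 = -sqrt(2)/2 + sqrt(2)/2*e12. The net rotation is 1/2*pi (after discarding 1 full turn, each of which contributes a factor -1 to the rotor); the rotor keeps the half-angle phase exactly.
Answer: -sqrt(2)/2 + sqrt(2)/2*e12


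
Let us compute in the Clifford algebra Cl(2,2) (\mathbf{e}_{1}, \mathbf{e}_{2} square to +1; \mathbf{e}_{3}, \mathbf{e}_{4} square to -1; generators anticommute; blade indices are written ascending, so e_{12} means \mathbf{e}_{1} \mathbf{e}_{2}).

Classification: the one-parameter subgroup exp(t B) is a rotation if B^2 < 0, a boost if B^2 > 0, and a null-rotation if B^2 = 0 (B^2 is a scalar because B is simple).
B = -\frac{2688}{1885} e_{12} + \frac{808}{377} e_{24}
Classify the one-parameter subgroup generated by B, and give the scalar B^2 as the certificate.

B^2 term by term: the squares give (-\frac{2688}{1885})^2*(e_{12})^2 + (\frac{808}{377})^2*(e_{24})^2 = \frac{7225344}{3553225}*(-1) + \frac{652864}{142129}*(+1) = \frac{64}{25} (each basis 2-blade squares to minus the product of its generators' squares); cross terms between blades sharing an index anticommute and cancel. So B^2 = \frac{64}{25}.
Answer: boost, certificate B^2 = \frac{64}{25}. The invariant at work: B^2 = \frac{64}{25} is unchanged by conjugation, hence its sign classifies the subgroup whatever basis B is written in.


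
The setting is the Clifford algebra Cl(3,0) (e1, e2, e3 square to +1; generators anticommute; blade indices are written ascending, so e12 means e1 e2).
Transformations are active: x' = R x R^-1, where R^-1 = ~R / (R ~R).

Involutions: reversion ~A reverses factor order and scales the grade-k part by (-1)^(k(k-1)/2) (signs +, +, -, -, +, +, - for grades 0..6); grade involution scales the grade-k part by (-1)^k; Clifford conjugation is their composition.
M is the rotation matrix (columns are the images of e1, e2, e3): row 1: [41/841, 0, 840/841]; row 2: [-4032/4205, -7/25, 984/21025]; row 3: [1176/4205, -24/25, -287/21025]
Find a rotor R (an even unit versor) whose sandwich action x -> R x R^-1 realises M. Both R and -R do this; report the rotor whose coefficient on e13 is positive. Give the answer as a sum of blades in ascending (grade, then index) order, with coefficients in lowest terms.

Method: write R = a + b12*e12 + b13*e13 + b23*e23 with a^2 + b12^2 + b13^2 + b23^2 = 1 (so R^-1 = ~R). Expanding the columns R e_j ~R gives tr M = 4a^2 - 1 and, from the antisymmetric part, M21 - M12 = -4a*b12, M13 - M31 = 4a*b13, M32 - M23 = -4a*b23.
Here tr M = -5149/21025, so a^2 = (1 + tr M)/4 = 3969/21025 and a = ±63/145. Taking a = 63/145: M21 - M12 = -4032/4205, M13 - M31 = 3024/4205, M32 - M23 = -21168/21025, giving b12 = 16/29, b13 = 12/29, b23 = 84/145, i.e. R = 63/145 + 16/29*e12 + 12/29*e13 + 84/145*e23.
Its e13 coefficient is already positive.
Answer: 63/145 + 16/29*e12 + 12/29*e13 + 84/145*e23. Key observation: the double cover Spin(3) -> SO(3) sends R and -R to the same matrix (trace -5149/21025 here), so the stated sign of the e13 coefficient is what selects one sheet.


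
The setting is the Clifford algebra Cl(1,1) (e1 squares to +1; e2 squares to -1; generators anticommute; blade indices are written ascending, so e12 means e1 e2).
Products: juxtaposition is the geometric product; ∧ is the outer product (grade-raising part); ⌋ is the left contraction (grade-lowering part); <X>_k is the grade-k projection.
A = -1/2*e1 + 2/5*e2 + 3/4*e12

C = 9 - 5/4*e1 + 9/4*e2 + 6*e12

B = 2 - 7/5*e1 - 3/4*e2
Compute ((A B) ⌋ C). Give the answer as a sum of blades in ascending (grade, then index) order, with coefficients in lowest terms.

step 1: 1 - 7/16*e1 + 37/20*e2 + 487/200*e12
step 2: 31991/1600 + 197/20*e1 - 3/8*e2 + 6*e12
Answer: 31991/1600 + 197/20*e1 - 3/8*e2 + 6*e12


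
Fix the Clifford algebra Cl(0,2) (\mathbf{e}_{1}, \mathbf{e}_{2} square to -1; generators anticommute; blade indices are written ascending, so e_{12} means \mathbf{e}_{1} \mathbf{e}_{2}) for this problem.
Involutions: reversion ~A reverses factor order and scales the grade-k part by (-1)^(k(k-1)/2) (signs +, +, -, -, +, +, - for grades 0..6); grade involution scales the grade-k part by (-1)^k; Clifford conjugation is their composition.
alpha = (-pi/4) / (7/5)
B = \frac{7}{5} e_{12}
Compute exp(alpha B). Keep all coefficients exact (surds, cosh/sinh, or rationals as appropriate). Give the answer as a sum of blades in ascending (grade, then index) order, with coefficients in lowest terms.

B^2 = (\frac{7}{5})^2*(e_{12})^2 = \frac{49}{25}*(-1) = -\frac{49}{25} (a basis 2-blade squares to minus the product of its generators' squares).
B^2 = -\frac{49}{25} — the negative square puts this in the circular regime; l = \frac{7}{5}, alpha*l = - \frac{\pi}{4}, so exp(alpha B) = cos(- \frac{\pi}{4}) + (sin(- \frac{\pi}{4})/(\frac{7}{5}))*B = \frac{\sqrt{2}}{2} + (- \frac{5 \sqrt{2}}{14})*B.
Answer: \frac{\sqrt{2}}{2} - \frac{\sqrt{2}}{2} e_{12}


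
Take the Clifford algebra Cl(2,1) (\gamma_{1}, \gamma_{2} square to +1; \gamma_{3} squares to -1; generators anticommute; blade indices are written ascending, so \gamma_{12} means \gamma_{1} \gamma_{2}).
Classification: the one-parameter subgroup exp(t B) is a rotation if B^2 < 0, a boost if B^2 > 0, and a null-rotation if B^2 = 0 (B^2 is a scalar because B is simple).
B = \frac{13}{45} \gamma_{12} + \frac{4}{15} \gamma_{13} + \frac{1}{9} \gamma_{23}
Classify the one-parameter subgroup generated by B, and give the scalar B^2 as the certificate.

B^2 term by term: the squares give (\frac{13}{45})^2*(\gamma_{12})^2 + (\frac{4}{15})^2*(\gamma_{13})^2 + (\frac{1}{9})^2*(\gamma_{23})^2 = \frac{169}{2025}*(-1) + \frac{16}{225}*(+1) + \frac{1}{81}*(+1) = 0 (each basis 2-blade squares to minus the product of its generators' squares); cross terms between blades sharing an index anticommute and cancel. So B^2 = 0.
Answer: null-rotation, certificate B^2 = 0. One invariant decides it: the square 0 survives every conjugation, and its sign is exactly the classification.


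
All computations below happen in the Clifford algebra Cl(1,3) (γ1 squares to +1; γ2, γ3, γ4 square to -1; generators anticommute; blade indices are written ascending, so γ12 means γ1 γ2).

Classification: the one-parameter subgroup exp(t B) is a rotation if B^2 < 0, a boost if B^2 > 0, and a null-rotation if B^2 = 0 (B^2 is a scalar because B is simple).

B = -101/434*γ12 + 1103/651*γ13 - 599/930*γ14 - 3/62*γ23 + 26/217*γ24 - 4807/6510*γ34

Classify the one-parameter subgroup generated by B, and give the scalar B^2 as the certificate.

B^2 term by term: the squares give (-101/434)^2*(γ12)^2 + (1103/651)^2*(γ13)^2 + (-599/930)^2*(γ14)^2 + (-3/62)^2*(γ23)^2 + (26/217)^2*(γ24)^2 + (-4807/6510)^2*(γ34)^2 = 10201/188356*(+1) + 1216609/423801*(+1) + 358801/864900*(+1) + 9/3844*(-1) + 676/47089*(-1) + 23107249/42380100*(-1) = 25/9 (each basis 2-blade squares to minus the product of its generators' squares); cross terms between blades sharing an index anticommute and cancel; the commuting (index-disjoint) pairs give grade-4 terms 2*c*c'*(blade product), which cancel blade by blade — γ1234: 485507/1412670 - 57356/141267 + 599/9610 = 0 — confirming B is simple. So B^2 = 25/9.
Answer: boost, certificate B^2 = 25/9. The class reads off the invariant scalar 25/9 directly.


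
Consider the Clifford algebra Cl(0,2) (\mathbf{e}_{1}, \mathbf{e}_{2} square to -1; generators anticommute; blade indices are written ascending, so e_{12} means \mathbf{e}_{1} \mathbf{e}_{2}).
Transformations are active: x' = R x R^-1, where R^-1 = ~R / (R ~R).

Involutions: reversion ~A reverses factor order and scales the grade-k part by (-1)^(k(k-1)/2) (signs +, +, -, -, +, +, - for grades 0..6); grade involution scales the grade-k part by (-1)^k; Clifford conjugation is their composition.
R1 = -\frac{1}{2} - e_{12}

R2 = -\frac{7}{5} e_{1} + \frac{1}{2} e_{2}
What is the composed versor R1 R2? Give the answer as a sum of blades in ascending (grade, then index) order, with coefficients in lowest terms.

Distribute over the terms of R1 (each basis-blade product reordered to ascending indices, repeated generators contracted through their squares):
(-\frac{1}{2}) R2 = \frac{7}{10} e_{1} - \frac{1}{4} e_{2}
(-e_{12}) R2 = \frac{1}{2} e_{1} + \frac{7}{5} e_{2}
Summing the partial products and collecting blades:
Answer: \frac{6}{5} e_{1} + \frac{23}{20} e_{2}


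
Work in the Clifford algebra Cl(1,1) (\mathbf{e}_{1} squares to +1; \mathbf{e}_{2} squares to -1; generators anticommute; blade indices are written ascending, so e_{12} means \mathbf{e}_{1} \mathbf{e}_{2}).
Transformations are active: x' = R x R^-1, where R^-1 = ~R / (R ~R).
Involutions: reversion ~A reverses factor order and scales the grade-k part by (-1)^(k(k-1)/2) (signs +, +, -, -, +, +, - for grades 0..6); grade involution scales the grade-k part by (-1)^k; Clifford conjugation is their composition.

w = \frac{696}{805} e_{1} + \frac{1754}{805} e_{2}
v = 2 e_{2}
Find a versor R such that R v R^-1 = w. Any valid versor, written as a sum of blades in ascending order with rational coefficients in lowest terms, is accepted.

Construction: equal norms (both -4) license R = v + w = \frac{696}{805} e_{1} + \frac{3364}{805} e_{2} — nothing changes along that direction, while (v - w)/2 changes sign, so v maps onto w.
Answer: \frac{696}{805} e_{1} + \frac{3364}{805} e_{2}


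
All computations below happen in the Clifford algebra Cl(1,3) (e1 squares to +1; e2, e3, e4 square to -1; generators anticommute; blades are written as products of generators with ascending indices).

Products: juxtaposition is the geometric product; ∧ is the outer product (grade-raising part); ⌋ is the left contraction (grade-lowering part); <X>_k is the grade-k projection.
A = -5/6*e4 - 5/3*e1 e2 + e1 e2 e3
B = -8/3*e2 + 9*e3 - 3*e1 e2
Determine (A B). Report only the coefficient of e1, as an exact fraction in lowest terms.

step 1: 5 - 40/9*e1 - 3*e3 - 9*e1 e2 - 8/3*e1 e3 - 20/9*e2 e4 + 15/2*e3 e4 - 15*e1 e2 e3 + 5/2*e1 e2 e4
Answer: -40/9


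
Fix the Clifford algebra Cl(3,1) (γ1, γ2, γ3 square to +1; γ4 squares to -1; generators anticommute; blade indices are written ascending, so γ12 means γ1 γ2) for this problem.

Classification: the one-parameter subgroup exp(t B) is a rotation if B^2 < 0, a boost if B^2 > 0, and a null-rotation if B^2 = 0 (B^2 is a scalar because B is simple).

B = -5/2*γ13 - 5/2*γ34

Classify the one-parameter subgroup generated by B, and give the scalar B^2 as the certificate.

B^2 term by term: the squares give (-5/2)^2*(γ13)^2 + (-5/2)^2*(γ34)^2 = 25/4*(-1) + 25/4*(+1) = 0 (each basis 2-blade squares to minus the product of its generators' squares); cross terms between blades sharing an index anticommute and cancel. So B^2 = 0.
Answer: null-rotation, certificate B^2 = 0. The scalar 0 is the complete invariant here: its sign names the subgroup type.


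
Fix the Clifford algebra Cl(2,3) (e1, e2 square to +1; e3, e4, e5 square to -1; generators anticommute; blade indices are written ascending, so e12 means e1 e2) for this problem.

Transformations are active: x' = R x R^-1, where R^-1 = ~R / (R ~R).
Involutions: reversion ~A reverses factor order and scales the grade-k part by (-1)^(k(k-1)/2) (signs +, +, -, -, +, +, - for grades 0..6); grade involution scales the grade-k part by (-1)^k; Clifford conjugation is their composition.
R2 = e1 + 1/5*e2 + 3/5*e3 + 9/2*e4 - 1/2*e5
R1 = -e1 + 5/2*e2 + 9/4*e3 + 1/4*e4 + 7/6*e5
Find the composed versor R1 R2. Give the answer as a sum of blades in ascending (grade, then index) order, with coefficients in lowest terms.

Distribute over the terms of R1 (each basis-blade product reordered to ascending indices, repeated generators contracted through their squares):
(-e1) R2 = -1 - 1/5*e12 - 3/5*e13 - 9/2*e14 + 1/2*e15
(5/2*e2) R2 = 1/2 - 5/2*e12 + 3/2*e23 + 45/4*e24 - 5/4*e25
(9/4*e3) R2 = -27/20 - 9/4*e13 - 9/20*e23 + 81/8*e34 - 9/8*e35
(1/4*e4) R2 = -9/8 - 1/4*e14 - 1/20*e24 - 3/20*e34 - 1/8*e45
(7/6*e5) R2 = 7/12 - 7/6*e15 - 7/30*e25 - 7/10*e35 - 21/4*e45
Summing the partial products and collecting blades:
Answer: -287/120 - 27/10*e12 - 57/20*e13 - 19/4*e14 - 2/3*e15 + 21/20*e23 + 56/5*e24 - 89/60*e25 + 399/40*e34 - 73/40*e35 - 43/8*e45


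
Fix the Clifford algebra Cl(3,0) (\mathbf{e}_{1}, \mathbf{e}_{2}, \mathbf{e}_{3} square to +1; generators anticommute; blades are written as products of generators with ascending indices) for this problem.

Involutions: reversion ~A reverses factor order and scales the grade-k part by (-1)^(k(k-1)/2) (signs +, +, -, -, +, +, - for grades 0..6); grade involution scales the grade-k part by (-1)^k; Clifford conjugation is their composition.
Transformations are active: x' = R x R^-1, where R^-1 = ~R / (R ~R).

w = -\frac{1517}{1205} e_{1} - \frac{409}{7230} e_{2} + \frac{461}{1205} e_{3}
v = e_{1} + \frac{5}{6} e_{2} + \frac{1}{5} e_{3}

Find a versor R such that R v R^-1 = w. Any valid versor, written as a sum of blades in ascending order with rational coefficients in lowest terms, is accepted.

A norm check does it: q(v) = q(w) = \frac{1561}{900}, hence R = v + w = -\frac{312}{1205} e_{1} + \frac{936}{1205} e_{2} + \frac{702}{1205} e_{3} realises the map — parallel part kept, (v - w)/2 negated, v carried to w.
Answer: -\frac{312}{1205} e_{1} + \frac{936}{1205} e_{2} + \frac{702}{1205} e_{3}


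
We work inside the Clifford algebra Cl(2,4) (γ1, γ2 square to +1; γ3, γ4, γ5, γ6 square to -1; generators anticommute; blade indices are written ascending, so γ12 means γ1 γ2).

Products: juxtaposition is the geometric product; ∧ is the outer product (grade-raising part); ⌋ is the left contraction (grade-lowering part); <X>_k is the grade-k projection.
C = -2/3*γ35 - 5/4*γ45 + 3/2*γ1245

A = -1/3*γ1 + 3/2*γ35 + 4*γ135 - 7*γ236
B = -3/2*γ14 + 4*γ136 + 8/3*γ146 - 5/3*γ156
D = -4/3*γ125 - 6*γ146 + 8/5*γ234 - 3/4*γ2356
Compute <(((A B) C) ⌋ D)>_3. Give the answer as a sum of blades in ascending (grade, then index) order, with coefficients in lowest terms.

step 1: 1/2*γ4 - 28*γ12 + 16/3*γ36 - 8/9*γ46 + 149/9*γ56 + 5/2*γ136 + 6*γ156 + 6*γ345 + 56/3*γ1234 - 35/3*γ1235 + 9/4*γ1345 - 32/3*γ3456 + 21/2*γ12346 - 4*γ13456
step 2: 15/2*γ3 - 4*γ4 + 5/8*γ5 - 70/9*γ12 + 45/16*γ13 - 3/2*γ14 - 27/8*γ23 + 35/2*γ34 + 28*γ35 - 658/27*γ36 + 42*γ45 - 163/12*γ46 + 22/9*γ56 - 9*γ123 - 3/4*γ125 - 9*γ136 - 29/6*γ146 + 5/3*γ156 + 6*γ236 + 9*γ246 + 1/3*γ345 + 63/4*γ356 + 175/12*γ1234 + 42*γ1235 + 16*γ1236 + 203/9*γ1245 + 149/6*γ1246 + 4/3*γ1256 - 196/27*γ3456 + 105/8*γ12356 - 7*γ12456 - 25/8*γ13456 + 15/4*γ23456 + 8*γ123456
step 3: -28 - 163/2*γ1 - 259/16*γ2 - 27/5*γ4 - 803/54*γ5 + 9*γ6 + 5/6*γ12 + 24*γ16 + 247/30*γ23 + 12*γ24 + 329/18*γ25 + 21*γ26 + 81/32*γ56 + 15/32*γ236 - 45/8*γ256
step 4: 15/32*γ236 - 45/8*γ256
Answer: 15/32*γ236 - 45/8*γ256


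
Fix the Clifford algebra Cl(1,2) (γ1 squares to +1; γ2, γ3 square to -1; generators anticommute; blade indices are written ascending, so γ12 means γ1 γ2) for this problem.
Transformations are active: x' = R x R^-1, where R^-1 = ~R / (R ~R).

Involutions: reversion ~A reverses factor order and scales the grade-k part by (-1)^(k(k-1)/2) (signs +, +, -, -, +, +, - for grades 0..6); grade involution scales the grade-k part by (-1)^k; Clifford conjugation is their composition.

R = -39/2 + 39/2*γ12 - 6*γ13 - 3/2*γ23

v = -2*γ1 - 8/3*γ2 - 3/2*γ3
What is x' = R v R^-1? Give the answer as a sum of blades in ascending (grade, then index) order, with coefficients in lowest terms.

~R = -39/2 - 39/2*γ12 + 6*γ13 + 3/2*γ23, and R ~R = -135/4, so R^-1 = ~R / (-135/4).
R v = 82*γ1 + 355/4*γ2 + 85/4*γ3 - 169/4*γ123
Answer: 93*γ1 + 451/5*γ2 - 683/30*γ3


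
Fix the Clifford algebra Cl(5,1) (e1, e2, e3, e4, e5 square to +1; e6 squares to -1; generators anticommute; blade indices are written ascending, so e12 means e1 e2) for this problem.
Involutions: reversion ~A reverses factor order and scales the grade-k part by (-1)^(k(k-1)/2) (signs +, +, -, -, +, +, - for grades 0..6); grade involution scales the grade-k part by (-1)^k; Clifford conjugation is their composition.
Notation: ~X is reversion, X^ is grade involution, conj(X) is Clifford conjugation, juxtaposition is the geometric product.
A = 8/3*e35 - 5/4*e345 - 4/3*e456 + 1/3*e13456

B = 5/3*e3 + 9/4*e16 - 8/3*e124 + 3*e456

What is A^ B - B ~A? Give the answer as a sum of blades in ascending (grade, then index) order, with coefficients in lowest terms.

first term: 4 - 40/9*e5 - e13 - 15/4*e36 + 25/12*e45 + 3*e145 + 3/4*e345 - 8*e346 + 10/3*e1235 - 32/9*e1256 + 6*e1356 + 5/9*e1456 + 8/9*e2356 - 20/9*e3456 + 64/9*e12345 - 45/16*e13456
second term: 4 - 40/9*e5 + e13 + 15/4*e36 + 25/12*e45 - 3*e145 - 3/4*e345 - 8*e346 + 10/3*e1235 - 32/9*e1256 - 6*e1356 - 5/9*e1456 + 8/9*e2356 + 20/9*e3456 - 64/9*e12345 - 45/16*e13456
Answer: -2*e13 - 15/2*e36 + 6*e145 + 3/2*e345 + 12*e1356 + 10/9*e1456 - 40/9*e3456 + 128/9*e12345


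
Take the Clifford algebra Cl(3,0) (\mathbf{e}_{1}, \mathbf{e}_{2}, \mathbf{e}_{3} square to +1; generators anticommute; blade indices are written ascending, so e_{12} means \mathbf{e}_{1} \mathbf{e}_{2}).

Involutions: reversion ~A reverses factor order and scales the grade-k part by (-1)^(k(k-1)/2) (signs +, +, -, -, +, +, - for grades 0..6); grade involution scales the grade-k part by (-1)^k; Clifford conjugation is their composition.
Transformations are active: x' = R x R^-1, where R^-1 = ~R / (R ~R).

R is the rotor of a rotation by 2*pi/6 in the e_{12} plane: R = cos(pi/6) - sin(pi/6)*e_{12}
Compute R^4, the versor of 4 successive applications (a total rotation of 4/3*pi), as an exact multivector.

Rotor phase runs at HALF the rotation angle; powers of one rotor simply add phase, so after 4 steps in e_{12} the phase is 4*pi/6 = \frac{2 \pi}{3} and R^4 = cos(\frac{2 \pi}{3}) - sin(\frac{2 \pi}{3})*e_{12}.
cos(\frac{2 \pi}{3}) = - \frac{1}{2} and sin(\frac{2 \pi}{3}) = \frac{\sqrt{3}}{2}, so R^4 = -\frac{1}{2} - \frac{\sqrt{3}}{2} e_{12}. The net rotation is 4/3*pi; the rotor keeps the half-angle phase exactly.
Answer: -\frac{1}{2} - \frac{\sqrt{3}}{2} e_{12}


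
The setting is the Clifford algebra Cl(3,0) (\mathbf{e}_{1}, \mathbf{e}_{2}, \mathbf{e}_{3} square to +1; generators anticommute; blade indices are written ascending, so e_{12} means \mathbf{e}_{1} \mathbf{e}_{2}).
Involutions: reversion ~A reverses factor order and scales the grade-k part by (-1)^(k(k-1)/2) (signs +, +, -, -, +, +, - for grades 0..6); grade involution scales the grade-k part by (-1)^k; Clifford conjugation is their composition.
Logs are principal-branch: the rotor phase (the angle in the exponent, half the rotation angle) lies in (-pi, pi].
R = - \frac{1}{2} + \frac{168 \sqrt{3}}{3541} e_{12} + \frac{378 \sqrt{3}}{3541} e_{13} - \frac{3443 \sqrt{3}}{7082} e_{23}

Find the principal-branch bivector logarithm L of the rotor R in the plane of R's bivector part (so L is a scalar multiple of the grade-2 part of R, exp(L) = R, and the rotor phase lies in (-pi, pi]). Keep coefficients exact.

The scalar part of R is - \frac{1}{2}, and that scalar determines the rotor phase on the principal branch; recovering the unit plane as bivector-part over sine of the phase gives L = phase * plane.
Concretely: cos(phase) = - \frac{1}{2} gives phase = ±\frac{2 \pi}{3}, and since phase/sin(phase) is even the sign is immaterial: L = (phase/sin(phase)) * <R>_2 = (\frac{4 \sqrt{3} \pi}{9}) * <R>_2.
Answer: \frac{224 \pi}{3541} e_{12} + \frac{504 \pi}{3541} e_{13} - \frac{6886 \pi}{10623} e_{23}


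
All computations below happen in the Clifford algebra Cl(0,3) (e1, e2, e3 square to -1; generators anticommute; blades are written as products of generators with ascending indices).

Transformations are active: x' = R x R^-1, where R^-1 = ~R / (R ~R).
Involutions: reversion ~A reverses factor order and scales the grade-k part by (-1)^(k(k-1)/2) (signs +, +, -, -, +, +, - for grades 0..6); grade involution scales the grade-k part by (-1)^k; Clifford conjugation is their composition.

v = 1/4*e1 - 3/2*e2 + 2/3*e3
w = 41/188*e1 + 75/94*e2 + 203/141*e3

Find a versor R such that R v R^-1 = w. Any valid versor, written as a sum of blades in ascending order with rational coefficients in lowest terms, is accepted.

Sketch: the shared square -397/144 makes R = v + w = 22/47*e1 - 33/47*e2 + 99/47*e3 the natural versor; its sandwich fixes that direction, negates (v - w)/2, and sends v to w.
Answer: 22/47*e1 - 33/47*e2 + 99/47*e3


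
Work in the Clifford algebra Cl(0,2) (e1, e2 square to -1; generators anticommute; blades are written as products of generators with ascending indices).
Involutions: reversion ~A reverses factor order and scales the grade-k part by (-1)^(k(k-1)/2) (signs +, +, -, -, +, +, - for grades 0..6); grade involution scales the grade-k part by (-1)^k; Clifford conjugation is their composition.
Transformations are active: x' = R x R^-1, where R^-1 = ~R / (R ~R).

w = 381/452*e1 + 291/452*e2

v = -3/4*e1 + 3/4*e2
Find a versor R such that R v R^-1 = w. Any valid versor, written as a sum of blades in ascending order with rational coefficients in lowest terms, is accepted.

Take R = v + w = 21/226*e1 + 315/226*e2. Because q(v) = q(w) = -9/8, conjugation by R sends v exactly to w.
Answer: 21/226*e1 + 315/226*e2


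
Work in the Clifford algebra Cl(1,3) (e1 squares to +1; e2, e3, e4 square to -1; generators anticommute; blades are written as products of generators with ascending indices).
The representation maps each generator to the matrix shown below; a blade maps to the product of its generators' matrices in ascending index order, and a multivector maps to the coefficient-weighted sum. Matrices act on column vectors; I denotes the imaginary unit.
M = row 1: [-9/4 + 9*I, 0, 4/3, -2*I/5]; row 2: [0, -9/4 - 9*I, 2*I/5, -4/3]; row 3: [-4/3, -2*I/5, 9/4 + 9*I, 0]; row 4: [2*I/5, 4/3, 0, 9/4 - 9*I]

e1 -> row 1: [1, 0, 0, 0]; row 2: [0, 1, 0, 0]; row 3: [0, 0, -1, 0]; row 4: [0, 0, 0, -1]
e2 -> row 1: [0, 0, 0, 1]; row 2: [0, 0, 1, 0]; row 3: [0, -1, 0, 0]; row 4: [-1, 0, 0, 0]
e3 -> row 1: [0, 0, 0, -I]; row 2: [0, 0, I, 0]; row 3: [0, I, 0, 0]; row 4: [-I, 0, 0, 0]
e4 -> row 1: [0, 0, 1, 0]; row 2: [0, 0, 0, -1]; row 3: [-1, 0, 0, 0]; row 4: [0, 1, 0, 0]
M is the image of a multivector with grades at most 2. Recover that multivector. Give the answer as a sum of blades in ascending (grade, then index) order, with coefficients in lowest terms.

Method: the blade images are trace-orthogonal — tr(rho(e_A) rho(e_B)^-1) = 4 if A = B and 0 otherwise — and rho(e_A)^-1 = (e_A)^2 * rho(e_A) with (e_A)^2 = +1 or -1, so the coefficient of e_A in the preimage is (e_A)^2 * tr(M rho(e_A))/4.
Nonzero projections over blades of grade <= 2: e1: (e1)^2 = +1, tr(M rho(e1)) = -9, coefficient -9/4; e4: (e4)^2 = -1, tr(M rho(e4)) = -16/3, coefficient 4/3; e1 e3: (e1 e3)^2 = +1, tr(M rho(e1 e3)) = 8/5, coefficient 2/5; e2 e3: (e2 e3)^2 = -1, tr(M rho(e2 e3)) = 36, coefficient -9. Every other blade of grade <= 2 projects to 0.
Answer: -9/4*e1 + 4/3*e4 + 2/5*e1 e3 - 9*e2 e3


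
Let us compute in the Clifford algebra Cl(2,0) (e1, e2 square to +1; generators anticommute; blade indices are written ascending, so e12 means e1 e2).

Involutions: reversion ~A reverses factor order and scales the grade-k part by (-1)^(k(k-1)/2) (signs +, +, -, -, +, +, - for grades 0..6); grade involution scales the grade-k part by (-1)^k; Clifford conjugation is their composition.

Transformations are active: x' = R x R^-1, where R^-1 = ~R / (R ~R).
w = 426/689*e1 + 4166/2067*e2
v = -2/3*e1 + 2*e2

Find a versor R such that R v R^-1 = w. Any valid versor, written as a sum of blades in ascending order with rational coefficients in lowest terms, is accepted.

Why this works: both vectors square to 40/9, so q(v) = q(w) and R = v + w = -100/2067*e1 + 8300/2067*e2 carries v to w — its own direction survives, the complement (v - w)/2 flips.
Answer: -100/2067*e1 + 8300/2067*e2


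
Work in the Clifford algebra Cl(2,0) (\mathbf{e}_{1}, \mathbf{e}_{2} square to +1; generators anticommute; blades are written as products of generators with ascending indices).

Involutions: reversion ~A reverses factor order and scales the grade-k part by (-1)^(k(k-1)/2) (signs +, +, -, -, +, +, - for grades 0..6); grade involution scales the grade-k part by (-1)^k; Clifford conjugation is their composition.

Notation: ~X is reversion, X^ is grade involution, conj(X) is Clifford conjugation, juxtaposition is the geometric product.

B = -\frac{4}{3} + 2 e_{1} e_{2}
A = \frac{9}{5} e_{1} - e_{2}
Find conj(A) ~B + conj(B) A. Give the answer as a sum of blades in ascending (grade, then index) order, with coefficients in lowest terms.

first term: \frac{22}{5} e_{1} + \frac{34}{15} e_{2}
second term: -\frac{2}{5} e_{1} + \frac{74}{15} e_{2}
Answer: 4 e_{1} + \frac{36}{5} e_{2}


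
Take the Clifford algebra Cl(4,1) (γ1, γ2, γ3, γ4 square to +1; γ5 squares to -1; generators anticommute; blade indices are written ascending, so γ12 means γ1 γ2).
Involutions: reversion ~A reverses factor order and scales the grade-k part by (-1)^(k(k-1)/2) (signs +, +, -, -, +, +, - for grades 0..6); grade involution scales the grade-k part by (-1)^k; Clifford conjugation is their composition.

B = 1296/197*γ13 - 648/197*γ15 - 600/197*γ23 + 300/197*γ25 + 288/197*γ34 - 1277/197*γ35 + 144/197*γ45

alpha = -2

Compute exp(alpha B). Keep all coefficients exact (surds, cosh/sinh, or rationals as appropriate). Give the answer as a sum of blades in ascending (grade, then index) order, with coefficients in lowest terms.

B^2 term by term: the squares give (1296/197)^2*(γ13)^2 + (-648/197)^2*(γ15)^2 + (-600/197)^2*(γ23)^2 + (300/197)^2*(γ25)^2 + (288/197)^2*(γ34)^2 + (-1277/197)^2*(γ35)^2 + (144/197)^2*(γ45)^2 = 1679616/38809*(-1) + 419904/38809*(+1) + 360000/38809*(-1) + 90000/38809*(+1) + 82944/38809*(-1) + 1630729/38809*(+1) + 20736/38809*(+1) = 1 (each basis 2-blade squares to minus the product of its generators' squares); cross terms between blades sharing an index anticommute and cancel; the commuting (index-disjoint) pairs give grade-4 terms 2*c*c'*(blade product), which cancel blade by blade — γ1235: -777600/38809 + 777600/38809 = 0; γ1345: 373248/38809 - 373248/38809 = 0; γ2345: -172800/38809 + 172800/38809 = 0 — confirming B is simple. So B^2 = 1.
B^2 = 1 — hyperbolic case — the even/odd split gives cosh and sinh: l = 1, alpha*l = -2, so exp(alpha B) = cosh(-2) + (sinh(-2)/1)*B = cosh(2) + (-sinh(2))*B.
Answer: cosh(2) - 1296*sinh(2)/197*γ13 + 648*sinh(2)/197*γ15 + 600*sinh(2)/197*γ23 - 300*sinh(2)/197*γ25 - 288*sinh(2)/197*γ34 + 1277*sinh(2)/197*γ35 - 144*sinh(2)/197*γ45


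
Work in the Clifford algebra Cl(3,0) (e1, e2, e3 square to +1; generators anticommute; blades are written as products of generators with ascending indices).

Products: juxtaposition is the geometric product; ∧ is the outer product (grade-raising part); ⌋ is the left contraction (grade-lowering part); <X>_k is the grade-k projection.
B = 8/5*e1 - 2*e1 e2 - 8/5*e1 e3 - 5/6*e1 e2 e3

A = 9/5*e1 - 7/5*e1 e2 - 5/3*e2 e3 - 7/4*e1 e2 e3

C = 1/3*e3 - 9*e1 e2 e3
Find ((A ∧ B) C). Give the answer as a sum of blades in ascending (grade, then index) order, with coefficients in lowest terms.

step 1: -8/3*e1 e2 e3
step 2: -24 - 8/9*e1 e2
Answer: -24 - 8/9*e1 e2


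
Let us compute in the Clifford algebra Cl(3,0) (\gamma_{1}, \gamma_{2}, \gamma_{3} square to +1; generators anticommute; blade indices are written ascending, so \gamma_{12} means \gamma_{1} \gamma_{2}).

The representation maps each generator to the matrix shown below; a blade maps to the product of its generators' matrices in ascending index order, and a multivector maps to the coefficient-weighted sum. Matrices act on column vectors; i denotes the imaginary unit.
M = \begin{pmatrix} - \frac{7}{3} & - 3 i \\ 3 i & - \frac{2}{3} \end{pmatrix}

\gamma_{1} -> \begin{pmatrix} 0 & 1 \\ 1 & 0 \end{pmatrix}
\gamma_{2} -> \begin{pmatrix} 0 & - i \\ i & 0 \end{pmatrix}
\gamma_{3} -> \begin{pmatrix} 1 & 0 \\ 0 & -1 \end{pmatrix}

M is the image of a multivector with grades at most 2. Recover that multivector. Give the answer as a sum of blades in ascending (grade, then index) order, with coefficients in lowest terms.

Method: 1, rho(\gamma_{1}), rho(\gamma_{2}), rho(\gamma_{3}) form a trace-orthogonal basis of the 2x2 complex matrices (tr(X Y) = 2 if X = Y, else 0), so M = m0*1 + m1*rho(\gamma_{1}) + m2*rho(\gamma_{2}) + m3*rho(\gamma_{3}) with m0 = tr(M)/2 = - \frac{3}{2}, m1 = tr(M rho(\gamma_{1}))/2 = 0, m2 = tr(M rho(\gamma_{2}))/2 = 3, m3 = tr(M rho(\gamma_{3}))/2 = - \frac{5}{6}.
Multiplying table entries, the bivector images are rho(\gamma_{12}) = i*rho(\gamma_{3}), rho(\gamma_{13}) = -i*rho(\gamma_{2}), rho(\gamma_{23}) = i*rho(\gamma_{1}); with real blade coefficients the real parts of m0..m3 are the coefficients of 1, \gamma_{1}, \gamma_{2}, \gamma_{3} and the imaginary parts give the bivectors (\gamma_{23}: Im m1, \gamma_{13}: -Im m2, \gamma_{12}: Im m3).
Answer: -\frac{3}{2} + 3 \gamma_{2} - \frac{5}{6} \gamma_{3}


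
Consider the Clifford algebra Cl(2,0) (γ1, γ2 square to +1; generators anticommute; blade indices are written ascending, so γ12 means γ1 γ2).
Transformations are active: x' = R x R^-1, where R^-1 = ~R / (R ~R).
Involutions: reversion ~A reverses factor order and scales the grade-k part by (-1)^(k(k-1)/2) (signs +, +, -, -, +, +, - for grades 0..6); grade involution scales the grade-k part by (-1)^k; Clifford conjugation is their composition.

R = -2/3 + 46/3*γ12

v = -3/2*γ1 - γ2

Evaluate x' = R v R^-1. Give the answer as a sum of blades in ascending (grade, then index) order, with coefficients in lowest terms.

~R = -2/3 - 46/3*γ12, and R ~R = 2120/9, so R^-1 = ~R / (2120/9).
R v = -43/3*γ1 + 71/3*γ2
Answer: 419/265*γ1 + 459/530*γ2


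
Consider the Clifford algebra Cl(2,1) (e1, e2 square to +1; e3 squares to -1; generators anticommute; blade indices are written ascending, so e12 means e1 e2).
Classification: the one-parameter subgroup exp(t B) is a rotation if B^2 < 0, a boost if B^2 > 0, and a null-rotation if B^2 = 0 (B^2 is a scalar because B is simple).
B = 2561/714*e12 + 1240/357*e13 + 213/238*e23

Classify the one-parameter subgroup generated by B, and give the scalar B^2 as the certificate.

B^2 term by term: the squares give (2561/714)^2*(e12)^2 + (1240/357)^2*(e13)^2 + (213/238)^2*(e23)^2 = 6558721/509796*(-1) + 1537600/127449*(+1) + 45369/56644*(+1) = 0 (each basis 2-blade squares to minus the product of its generators' squares); cross terms between blades sharing an index anticommute and cancel. So B^2 = 0.
Answer: null-rotation, certificate B^2 = 0. Because 0 is invariant under every versor sandwich, the classification follows from its sign alone.


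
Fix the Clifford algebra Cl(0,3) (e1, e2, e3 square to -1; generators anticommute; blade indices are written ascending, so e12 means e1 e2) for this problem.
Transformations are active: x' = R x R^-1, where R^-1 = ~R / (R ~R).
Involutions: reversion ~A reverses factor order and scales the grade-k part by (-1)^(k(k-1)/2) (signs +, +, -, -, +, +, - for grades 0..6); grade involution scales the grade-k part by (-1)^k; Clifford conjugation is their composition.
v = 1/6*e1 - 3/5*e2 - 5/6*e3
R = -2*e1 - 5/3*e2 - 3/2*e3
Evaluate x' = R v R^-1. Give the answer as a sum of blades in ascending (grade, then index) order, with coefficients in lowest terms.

~R = -2*e1 - 5/3*e2 - 3/2*e3, and R ~R = -325/36, so R^-1 = ~R / (-325/36).
R v = -23/12 + 133/90*e12 + 23/12*e13 + 22/45*e23
Answer: -1981/1950*e1 - 7/65*e2 + 383/1950*e3


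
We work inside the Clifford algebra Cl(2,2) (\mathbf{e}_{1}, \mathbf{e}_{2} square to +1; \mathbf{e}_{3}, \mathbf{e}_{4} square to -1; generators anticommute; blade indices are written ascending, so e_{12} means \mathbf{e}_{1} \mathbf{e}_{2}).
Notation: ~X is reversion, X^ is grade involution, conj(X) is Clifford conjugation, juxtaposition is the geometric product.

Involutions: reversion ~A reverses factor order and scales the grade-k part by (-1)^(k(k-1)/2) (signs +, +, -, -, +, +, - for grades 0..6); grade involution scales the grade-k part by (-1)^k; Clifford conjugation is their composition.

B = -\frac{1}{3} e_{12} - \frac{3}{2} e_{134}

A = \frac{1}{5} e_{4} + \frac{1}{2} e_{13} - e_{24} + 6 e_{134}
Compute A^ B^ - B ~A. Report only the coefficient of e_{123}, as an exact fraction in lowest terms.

first term: 9 + \frac{3}{4} e_{4} + \frac{3}{10} e_{13} - \frac{1}{3} e_{14} - \frac{1}{6} e_{23} - \frac{3}{2} e_{123} + \frac{1}{15} e_{124} + 2 e_{234}
second term: -9 + \frac{3}{4} e_{4} + \frac{3}{10} e_{13} - \frac{1}{3} e_{14} - \frac{1}{6} e_{23} + \frac{3}{2} e_{123} - \frac{1}{15} e_{124} - 2 e_{234}
Answer: -3


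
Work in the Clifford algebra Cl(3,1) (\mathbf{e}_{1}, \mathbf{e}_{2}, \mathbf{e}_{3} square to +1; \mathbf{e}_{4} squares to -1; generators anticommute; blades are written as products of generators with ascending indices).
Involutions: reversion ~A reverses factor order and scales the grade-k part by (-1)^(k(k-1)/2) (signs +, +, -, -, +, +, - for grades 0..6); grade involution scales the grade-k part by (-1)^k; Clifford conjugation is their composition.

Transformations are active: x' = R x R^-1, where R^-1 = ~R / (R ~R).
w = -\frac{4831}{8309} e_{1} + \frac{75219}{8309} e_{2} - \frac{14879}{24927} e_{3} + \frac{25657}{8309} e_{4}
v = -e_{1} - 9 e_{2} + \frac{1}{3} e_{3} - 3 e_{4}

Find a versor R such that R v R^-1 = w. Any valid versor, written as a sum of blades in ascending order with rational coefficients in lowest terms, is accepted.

A norm check does it: q(v) = q(w) = \frac{658}{9}, hence R = v + w = -\frac{13140}{8309} e_{1} + \frac{438}{8309} e_{2} - \frac{2190}{8309} e_{3} + \frac{730}{8309} e_{4} realises the map — parallel part kept, (v - w)/2 negated, v carried to w.
Answer: -\frac{13140}{8309} e_{1} + \frac{438}{8309} e_{2} - \frac{2190}{8309} e_{3} + \frac{730}{8309} e_{4}
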